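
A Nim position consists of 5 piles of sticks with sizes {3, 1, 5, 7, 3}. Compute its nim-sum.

3

Compute the nim-sum pairwise:
3 XOR 1 = 2
2 XOR 5 = 7
7 XOR 7 = 0
0 XOR 3 = 3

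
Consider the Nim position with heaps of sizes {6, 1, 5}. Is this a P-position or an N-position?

N-position

Bitwise XOR of the heap sizes:
  110  (6)
  001  (1)
  101  (5)
  ---
  010  (2)
The nim-sum is 2 ≠ 0, so this is an N-position: the player to move can win.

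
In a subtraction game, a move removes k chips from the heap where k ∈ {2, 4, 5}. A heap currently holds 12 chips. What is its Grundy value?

2

Compute g(0), g(1), … for moves {2, 4, 5}:
g(0) = mex{} = 0
g(1) = mex{} = 0
g(2) = mex{0} = 1
g(3) = mex{0} = 1
g(4) = mex{0,1} = 2
g(5) = mex{0,1} = 2
g(6) = mex{0,1,2} = 3
g(7) = mex{1,2} = 0
g(8) = mex{1,2,3} = 0
g(9) = mex{0,2} = 1
g(10) = mex{0,2,3} = 1
g(11) = mex{0,1,3} = 2
g(12) = mex{0,1} = 2
So g(12) = 2.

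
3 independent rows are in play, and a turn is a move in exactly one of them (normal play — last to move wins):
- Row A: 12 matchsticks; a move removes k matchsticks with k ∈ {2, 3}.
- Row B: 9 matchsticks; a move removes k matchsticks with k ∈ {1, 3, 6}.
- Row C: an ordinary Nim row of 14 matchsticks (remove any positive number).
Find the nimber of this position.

Grundy values for row A (subtraction set {2, 3}):
g(0) = mex{} = 0
g(1) = mex{} = 0
g(2) = mex{0} = 1
g(3) = mex{0} = 1
g(4) = mex{0,1} = 2
g(5) = mex{1} = 0
g(6) = mex{1,2} = 0
g(7) = mex{0,2} = 1
g(8) = mex{0} = 1
g(9) = mex{0,1} = 2
g(10) = mex{1} = 0
g(11) = mex{1,2} = 0
g(12) = mex{0,2} = 1
So g(12) = 1.
For row B, compute g(0), g(1), … with moves {1, 3, 6}:
k:     0  1  2  3  4  5  6  7  8  9
g(k):  0  1  0  1  0  1  2  3  2  0
So g(9) = 0.
Row C is a plain Nim row of size 14, so its Grundy value is 14.
By the Sprague-Grundy theorem, the Grundy value of a sum of independent games is the XOR of the component values.
Combined value = 1 ⊕ 0 ⊕ 14 = 15.

15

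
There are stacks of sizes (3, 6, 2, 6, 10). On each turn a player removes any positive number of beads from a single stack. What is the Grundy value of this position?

11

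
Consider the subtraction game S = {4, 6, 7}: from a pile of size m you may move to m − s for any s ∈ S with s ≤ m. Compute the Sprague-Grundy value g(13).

0

Grundy values for subtraction set {4, 6, 7}:
k:     0  1  2  3  4  5  6  7  8  9 10 11 12 13
g(k):  0  0  0  0  1  1  1  1  2  2  2  0  0  0
So g(13) = 0.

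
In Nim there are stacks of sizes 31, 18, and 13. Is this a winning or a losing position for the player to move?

In binary:
  11111  (31)
  10010  (18)
  01101  (13)
  -----
  00000  (0)
The nim-sum is 0, so this is a P-position: the player to move is in a losing position under optimal play.

Losing position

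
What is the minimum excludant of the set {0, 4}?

0 is in the set but 1 is not, so the mex is 1.

1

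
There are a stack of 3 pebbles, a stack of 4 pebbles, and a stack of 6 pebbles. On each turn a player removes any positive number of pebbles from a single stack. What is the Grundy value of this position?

1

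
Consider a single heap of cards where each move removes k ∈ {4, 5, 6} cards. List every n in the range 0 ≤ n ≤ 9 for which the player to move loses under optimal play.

Build the Grundy sequence with g(k) = mex{g(k−s) : s ∈ {4, 5, 6}, s ≤ k}:
k:     0  1  2  3  4  5  6  7  8  9
g(k):  0  0  0  0  1  1  1  1  2  2
The P-positions (g = 0) in 0..9 are 0, 1, 2, 3.

0, 1, 2, 3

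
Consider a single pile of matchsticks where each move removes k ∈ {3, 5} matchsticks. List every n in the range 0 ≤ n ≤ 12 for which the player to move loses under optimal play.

0, 1, 2, 8, 9, 10

Compute g(0), g(1), … for moves {3, 5}:
g(0) = mex{} = 0
g(1) = mex{} = 0
g(2) = mex{} = 0
g(3) = mex{0} = 1
g(4) = mex{0} = 1
g(5) = mex{0} = 1
g(6) = mex{0,1} = 2
g(7) = mex{0,1} = 2
g(8) = mex{1} = 0
g(9) = mex{1,2} = 0
g(10) = mex{1,2} = 0
g(11) = mex{0,2} = 1
g(12) = mex{0,2} = 1
The P-positions (g = 0) in 0..12 are 0, 1, 2, 8, 9, 10.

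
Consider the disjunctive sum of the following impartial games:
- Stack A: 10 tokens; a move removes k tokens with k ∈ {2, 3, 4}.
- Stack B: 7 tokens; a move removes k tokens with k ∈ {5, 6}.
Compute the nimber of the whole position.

Grundy values for stack A (subtraction set {2, 3, 4}):
k:     0  1  2  3  4  5  6  7  8  9 10
g(k):  0  0  1  1  2  2  0  0  1  1  2
So g(10) = 2.
Build the Grundy sequence for stack B with g(k) = mex{g(k−s) : s ∈ {5, 6}, s ≤ k}:
k:     0  1  2  3  4  5  6  7
g(k):  0  0  0  0  0  1  1  1
So g(7) = 1.
The value of a disjunctive sum is the nim-sum of the parts.
Combined value = 2 ⊕ 1 = 3.

3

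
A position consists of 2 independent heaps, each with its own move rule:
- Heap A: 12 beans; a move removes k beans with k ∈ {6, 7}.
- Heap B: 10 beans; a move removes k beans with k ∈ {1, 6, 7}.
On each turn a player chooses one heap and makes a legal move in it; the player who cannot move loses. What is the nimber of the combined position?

For heap A, compute g(0), g(1), … with moves {6, 7}:
g(0) = mex{} = 0
g(1) = mex{} = 0
g(2) = mex{} = 0
g(3) = mex{} = 0
g(4) = mex{} = 0
g(5) = mex{} = 0
g(6) = mex{0} = 1
g(7) = mex{0} = 1
g(8) = mex{0} = 1
g(9) = mex{0} = 1
g(10) = mex{0} = 1
g(11) = mex{0} = 1
g(12) = mex{0,1} = 2
So g(12) = 2.
For heap B, compute g(0), g(1), … with moves {1, 6, 7}:
g(0) = mex{} = 0
g(1) = mex{0} = 1
g(2) = mex{1} = 0
g(3) = mex{0} = 1
g(4) = mex{1} = 0
g(5) = mex{0} = 1
g(6) = mex{0,1} = 2
g(7) = mex{0,1,2} = 3
g(8) = mex{0,1,3} = 2
g(9) = mex{0,1,2} = 3
g(10) = mex{0,1,3} = 2
So g(10) = 2.
By the Sprague-Grundy theorem, the Grundy value of a sum of independent games is the XOR of the component values.
Combined value = 2 XOR 2 = 0.

0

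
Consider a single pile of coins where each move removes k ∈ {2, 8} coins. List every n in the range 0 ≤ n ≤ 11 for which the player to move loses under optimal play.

0, 1, 4, 5, 10, 11

Compute g(0), g(1), … for moves {2, 8}:
k:     0  1  2  3  4  5  6  7  8  9 10 11
g(k):  0  0  1  1  0  0  1  1  2  2  0  0
The P-positions (g = 0) in 0..11 are 0, 1, 4, 5, 10, 11.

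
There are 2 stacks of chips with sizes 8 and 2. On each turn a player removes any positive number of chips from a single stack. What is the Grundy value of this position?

10

Nim-sum: 8 XOR 2 = 10.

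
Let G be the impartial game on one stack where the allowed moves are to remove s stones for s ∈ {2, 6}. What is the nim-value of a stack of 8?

Build the Grundy sequence with g(k) = mex{g(k−s) : s ∈ {2, 6}, s ≤ k}:
g(0) = mex{} = 0
g(1) = mex{} = 0
g(2) = mex{0} = 1
g(3) = mex{0} = 1
g(4) = mex{1} = 0
g(5) = mex{1} = 0
g(6) = mex{0} = 1
g(7) = mex{0} = 1
g(8) = mex{1} = 0
So g(8) = 0.

0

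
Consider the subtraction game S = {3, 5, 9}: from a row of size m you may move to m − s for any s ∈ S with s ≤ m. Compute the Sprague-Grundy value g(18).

0

Build the Grundy sequence with g(k) = mex{g(k−s) : s ∈ {3, 5, 9}, s ≤ k}:
k:     0  1  2  3  4  5  6  7  8  9 10 11 12 13 14 15 16 17 18
g(k):  0  0  0  1  1  1  2  2  0  3  3  1  0  2  0  1  0  1  0
So g(18) = 0.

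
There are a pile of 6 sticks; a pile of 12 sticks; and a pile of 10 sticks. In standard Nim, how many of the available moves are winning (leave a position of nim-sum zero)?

0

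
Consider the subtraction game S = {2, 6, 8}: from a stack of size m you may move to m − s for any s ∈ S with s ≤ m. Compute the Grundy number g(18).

0

Grundy values for subtraction set {2, 6, 8}:
k:     0  1  2  3  4  5  6  7  8  9 10 11 12 13 14 15 16 17 18
g(k):  0  0  1  1  0  0  1  1  2  2  3  3  2  2  0  0  1  1  0
So g(18) = 0.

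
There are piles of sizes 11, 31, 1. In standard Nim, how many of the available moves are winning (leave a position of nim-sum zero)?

1

Nim-sum: 11 XOR 31 XOR 1 = 21.
The overall nim-sum is X = 21. A pile of size p has a winning move iff p XOR X < p (reduce it to p XOR X).
  11: 11 XOR 21 = 30 ≥ 11 — no move.
  31: 31 XOR 21 = 10 < 31 — winning move (to 10).
  1: 1 XOR 21 = 20 ≥ 1 — no move.
That gives 1 winning move.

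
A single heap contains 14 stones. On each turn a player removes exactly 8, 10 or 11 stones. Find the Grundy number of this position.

1

Grundy values for subtraction set {8, 10, 11}:
g(0) = mex{} = 0
g(1) = mex{} = 0
g(2) = mex{} = 0
g(3) = mex{} = 0
g(4) = mex{} = 0
g(5) = mex{} = 0
g(6) = mex{} = 0
g(7) = mex{} = 0
g(8) = mex{0} = 1
g(9) = mex{0} = 1
g(10) = mex{0} = 1
g(11) = mex{0} = 1
g(12) = mex{0} = 1
g(13) = mex{0} = 1
g(14) = mex{0} = 1
So g(14) = 1.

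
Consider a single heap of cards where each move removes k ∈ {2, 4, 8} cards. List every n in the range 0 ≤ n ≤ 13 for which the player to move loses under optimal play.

0, 1, 6, 7, 12, 13

Build the Grundy sequence with g(k) = mex{g(k−s) : s ∈ {2, 4, 8}, s ≤ k}:
g(0) = mex{} = 0
g(1) = mex{} = 0
g(2) = mex{0} = 1
g(3) = mex{0} = 1
g(4) = mex{0,1} = 2
g(5) = mex{0,1} = 2
g(6) = mex{1,2} = 0
g(7) = mex{1,2} = 0
g(8) = mex{0,2} = 1
g(9) = mex{0,2} = 1
g(10) = mex{0,1} = 2
g(11) = mex{0,1} = 2
g(12) = mex{1,2} = 0
g(13) = mex{1,2} = 0
The P-positions (g = 0) in 0..13 are 0, 1, 6, 7, 12, 13.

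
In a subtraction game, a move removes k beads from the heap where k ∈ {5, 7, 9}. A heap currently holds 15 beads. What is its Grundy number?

0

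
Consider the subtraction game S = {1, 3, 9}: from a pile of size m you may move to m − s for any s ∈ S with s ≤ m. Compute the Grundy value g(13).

1

Build the Grundy sequence with g(k) = mex{g(k−s) : s ∈ {1, 3, 9}, s ≤ k}:
k:     0  1  2  3  4  5  6  7  8  9 10 11 12 13
g(k):  0  1  0  1  0  1  0  1  0  1  0  1  0  1
So g(13) = 1.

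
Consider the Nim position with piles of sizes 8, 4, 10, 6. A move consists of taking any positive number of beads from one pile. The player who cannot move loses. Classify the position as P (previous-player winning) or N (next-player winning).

P-position

Compute the nim-sum pairwise:
8 XOR 4 = 12
12 XOR 10 = 6
6 XOR 6 = 0
The nim-sum is 0, so this is a P-position: the player to move is in a losing position under optimal play.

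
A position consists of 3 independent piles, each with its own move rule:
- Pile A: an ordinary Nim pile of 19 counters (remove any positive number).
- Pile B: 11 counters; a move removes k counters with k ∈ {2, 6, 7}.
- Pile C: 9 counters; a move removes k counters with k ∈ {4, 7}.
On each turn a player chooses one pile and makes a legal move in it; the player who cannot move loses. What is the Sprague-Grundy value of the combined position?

16

Pile A is a plain Nim pile of size 19, so its Grundy value is 19.
Grundy values for pile B (subtraction set {2, 6, 7}):
g(0) = mex{} = 0
g(1) = mex{} = 0
g(2) = mex{0} = 1
g(3) = mex{0} = 1
g(4) = mex{1} = 0
g(5) = mex{1} = 0
g(6) = mex{0} = 1
g(7) = mex{0} = 1
g(8) = mex{0,1} = 2
g(9) = mex{1} = 0
g(10) = mex{0,1,2} = 3
g(11) = mex{0} = 1
So g(11) = 1.
For pile C, compute g(0), g(1), … with moves {4, 7}:
g(0) = mex{} = 0
g(1) = mex{} = 0
g(2) = mex{} = 0
g(3) = mex{} = 0
g(4) = mex{0} = 1
g(5) = mex{0} = 1
g(6) = mex{0} = 1
g(7) = mex{0} = 1
g(8) = mex{0,1} = 2
g(9) = mex{0,1} = 2
So g(9) = 2.
By the Sprague-Grundy theorem, the Grundy value of a sum of independent games is the XOR of the component values.
Combined value = 19 ⊕ 1 ⊕ 2 = 16.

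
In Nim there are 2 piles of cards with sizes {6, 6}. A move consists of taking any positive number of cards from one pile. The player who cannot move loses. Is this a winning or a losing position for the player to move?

Nim-sum: 6 XOR 6 = 0.
The nim-sum is 0, so this is a P-position: the player to move is in a losing position under optimal play.

Losing position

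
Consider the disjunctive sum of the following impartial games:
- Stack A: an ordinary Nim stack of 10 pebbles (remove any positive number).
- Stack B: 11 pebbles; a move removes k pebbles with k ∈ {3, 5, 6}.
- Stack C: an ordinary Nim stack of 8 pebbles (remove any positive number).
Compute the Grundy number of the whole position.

2

Stack A is a plain Nim stack of size 10, so its Grundy value is 10.
Grundy values for stack B (subtraction set {3, 5, 6}):
g(0) = mex{} = 0
g(1) = mex{} = 0
g(2) = mex{} = 0
g(3) = mex{0} = 1
g(4) = mex{0} = 1
g(5) = mex{0} = 1
g(6) = mex{0,1} = 2
g(7) = mex{0,1} = 2
g(8) = mex{0,1} = 2
g(9) = mex{1,2} = 0
g(10) = mex{1,2} = 0
g(11) = mex{1,2} = 0
So g(11) = 0.
Stack C is a plain Nim stack of size 8, so its Grundy value is 8.
By the Sprague-Grundy theorem, the Grundy value of a sum of independent games is the XOR of the component values.
Combined value = 10 XOR 0 XOR 8 = 2.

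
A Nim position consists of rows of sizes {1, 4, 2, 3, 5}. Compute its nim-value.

1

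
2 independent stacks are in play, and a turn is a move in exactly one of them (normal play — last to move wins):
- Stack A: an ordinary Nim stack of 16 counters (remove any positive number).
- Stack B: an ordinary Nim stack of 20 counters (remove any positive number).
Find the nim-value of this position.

4

Stack A is a plain Nim stack of size 16, so its Grundy value is 16.
Stack B is a plain Nim stack of size 20, so its Grundy value is 20.
The value of a disjunctive sum is the nim-sum of the parts.
Combined value = 16 XOR 20 = 4.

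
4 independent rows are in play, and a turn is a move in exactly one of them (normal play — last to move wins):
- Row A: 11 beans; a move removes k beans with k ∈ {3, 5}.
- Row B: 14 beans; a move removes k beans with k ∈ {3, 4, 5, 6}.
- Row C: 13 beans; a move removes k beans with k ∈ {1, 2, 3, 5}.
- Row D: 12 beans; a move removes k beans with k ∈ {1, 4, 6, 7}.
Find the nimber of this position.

Grundy values for row A (subtraction set {3, 5}):
k:     0  1  2  3  4  5  6  7  8  9 10 11
g(k):  0  0  0  1  1  1  2  2  0  0  0  1
So g(11) = 1.
For row B, compute g(0), g(1), … with moves {3, 4, 5, 6}:
g(0) = mex{} = 0
g(1) = mex{} = 0
g(2) = mex{} = 0
g(3) = mex{0} = 1
g(4) = mex{0} = 1
g(5) = mex{0} = 1
g(6) = mex{0,1} = 2
g(7) = mex{0,1} = 2
g(8) = mex{0,1} = 2
g(9) = mex{1,2} = 0
g(10) = mex{1,2} = 0
g(11) = mex{1,2} = 0
g(12) = mex{0,2} = 1
g(13) = mex{0,2} = 1
g(14) = mex{0,2} = 1
So g(14) = 1.
Grundy values for row C (subtraction set {1, 2, 3, 5}):
k:     0  1  2  3  4  5  6  7  8  9 10 11 12 13
g(k):  0  1  2  3  0  1  2  3  0  1  2  3  0  1
So g(13) = 1.
Grundy values for row D (subtraction set {1, 4, 6, 7}):
g(0) = mex{} = 0
g(1) = mex{0} = 1
g(2) = mex{1} = 0
g(3) = mex{0} = 1
g(4) = mex{0,1} = 2
g(5) = mex{1,2} = 0
g(6) = mex{0} = 1
g(7) = mex{0,1} = 2
g(8) = mex{0,1,2} = 3
g(9) = mex{0,1,3} = 2
g(10) = mex{1,2} = 0
g(11) = mex{0,2} = 1
g(12) = mex{0,1,3} = 2
So g(12) = 2.
By the Sprague-Grundy theorem, the Grundy value of a sum of independent games is the XOR of the component values.
Combined value = 1 XOR 1 XOR 1 XOR 2 = 3.

3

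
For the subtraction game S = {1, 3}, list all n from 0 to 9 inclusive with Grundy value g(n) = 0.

Grundy values for subtraction set {1, 3}:
g(0) = mex{} = 0
g(1) = mex{0} = 1
g(2) = mex{1} = 0
g(3) = mex{0} = 1
g(4) = mex{1} = 0
g(5) = mex{0} = 1
g(6) = mex{1} = 0
g(7) = mex{0} = 1
g(8) = mex{1} = 0
g(9) = mex{0} = 1
The P-positions (g = 0) in 0..9 are 0, 2, 4, 6, 8.

0, 2, 4, 6, 8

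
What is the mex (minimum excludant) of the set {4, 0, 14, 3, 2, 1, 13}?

The values 0, 1, 2, 3, 4 are all present; 5 is the first non-negative integer missing from the set.

5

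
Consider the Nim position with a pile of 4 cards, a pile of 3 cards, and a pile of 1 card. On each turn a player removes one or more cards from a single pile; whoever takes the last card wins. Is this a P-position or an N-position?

Compute the nim-sum pairwise:
4 ⊕ 3 = 7
7 ⊕ 1 = 6
The nim-sum is 6 ≠ 0, so this is an N-position: the player to move can win.

N-position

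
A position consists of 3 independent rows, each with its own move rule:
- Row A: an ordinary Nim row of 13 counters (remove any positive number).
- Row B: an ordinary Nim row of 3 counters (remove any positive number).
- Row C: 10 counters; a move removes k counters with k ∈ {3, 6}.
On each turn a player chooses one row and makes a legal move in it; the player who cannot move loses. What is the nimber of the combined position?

14

Row A is a plain Nim row of size 13, so its Grundy value is 13.
Row B is a plain Nim row of size 3, so its Grundy value is 3.
For row C, compute g(0), g(1), … with moves {3, 6}:
g(0) = mex{} = 0
g(1) = mex{} = 0
g(2) = mex{} = 0
g(3) = mex{0} = 1
g(4) = mex{0} = 1
g(5) = mex{0} = 1
g(6) = mex{0,1} = 2
g(7) = mex{0,1} = 2
g(8) = mex{0,1} = 2
g(9) = mex{1,2} = 0
g(10) = mex{1,2} = 0
So g(10) = 0.
The value of a disjunctive sum is the nim-sum of the parts.
Combined value = 13 ⊕ 3 ⊕ 0 = 14.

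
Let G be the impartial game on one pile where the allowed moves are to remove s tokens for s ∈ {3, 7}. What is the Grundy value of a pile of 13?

1

Grundy values for subtraction set {3, 7}:
k:     0  1  2  3  4  5  6  7  8  9 10 11 12 13
g(k):  0  0  0  1  1  1  0  2  2  1  0  0  0  1
So g(13) = 1.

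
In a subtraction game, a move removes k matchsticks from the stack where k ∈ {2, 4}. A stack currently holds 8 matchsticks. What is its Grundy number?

1

Compute g(0), g(1), … for moves {2, 4}:
g(0) = mex{} = 0
g(1) = mex{} = 0
g(2) = mex{0} = 1
g(3) = mex{0} = 1
g(4) = mex{0,1} = 2
g(5) = mex{0,1} = 2
g(6) = mex{1,2} = 0
g(7) = mex{1,2} = 0
g(8) = mex{0,2} = 1
So g(8) = 1.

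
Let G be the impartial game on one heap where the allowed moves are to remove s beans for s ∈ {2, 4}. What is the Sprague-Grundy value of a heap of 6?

0

Compute g(0), g(1), … for moves {2, 4}:
g(0) = mex{} = 0
g(1) = mex{} = 0
g(2) = mex{0} = 1
g(3) = mex{0} = 1
g(4) = mex{0,1} = 2
g(5) = mex{0,1} = 2
g(6) = mex{1,2} = 0
So g(6) = 0.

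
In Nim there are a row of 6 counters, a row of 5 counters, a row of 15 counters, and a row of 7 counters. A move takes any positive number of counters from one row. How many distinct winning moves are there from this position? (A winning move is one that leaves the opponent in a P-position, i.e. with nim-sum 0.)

Bitwise XOR of the heap sizes:
  0110  (6)
  0101  (5)
  1111  (15)
  0111  (7)
  ----
  1011  (11)
The overall nim-sum is X = 11. A row of size p has a winning move iff p XOR X < p (reduce it to p XOR X).
  6: 6 XOR 11 = 13 ≥ 6 — no move.
  5: 5 XOR 11 = 14 ≥ 5 — no move.
  15: 15 XOR 11 = 4 < 15 — winning move (to 4).
  7: 7 XOR 11 = 12 ≥ 7 — no move.
That gives 1 winning move.

1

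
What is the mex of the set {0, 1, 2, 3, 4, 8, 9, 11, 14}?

5

The values 0, 1, 2, 3, 4 are all present; 5 is the first non-negative integer missing from the set.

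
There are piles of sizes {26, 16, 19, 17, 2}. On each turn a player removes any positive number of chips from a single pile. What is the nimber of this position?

Nim-sum: 26 ^ 16 ^ 19 ^ 17 ^ 2 = 10.

10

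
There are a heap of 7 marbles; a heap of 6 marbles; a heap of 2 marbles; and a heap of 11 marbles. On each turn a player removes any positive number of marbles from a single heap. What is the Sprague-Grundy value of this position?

8

Compute the nim-sum pairwise:
7 ^ 6 = 1
1 ^ 2 = 3
3 ^ 11 = 8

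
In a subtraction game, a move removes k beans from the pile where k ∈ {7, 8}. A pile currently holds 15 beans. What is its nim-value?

0

Build the Grundy sequence with g(k) = mex{g(k−s) : s ∈ {7, 8}, s ≤ k}:
k:     0  1  2  3  4  5  6  7  8  9 10 11 12 13 14 15
g(k):  0  0  0  0  0  0  0  1  1  1  1  1  1  1  2  0
So g(15) = 0.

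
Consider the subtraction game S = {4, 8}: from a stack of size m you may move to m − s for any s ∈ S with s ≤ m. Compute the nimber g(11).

2

Build the Grundy sequence with g(k) = mex{g(k−s) : s ∈ {4, 8}, s ≤ k}:
k:     0  1  2  3  4  5  6  7  8  9 10 11
g(k):  0  0  0  0  1  1  1  1  2  2  2  2
So g(11) = 2.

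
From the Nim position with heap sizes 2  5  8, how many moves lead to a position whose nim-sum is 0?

Compute the nim-sum pairwise:
2 XOR 5 = 7
7 XOR 8 = 15
The overall nim-sum is X = 15. A heap of size p has a winning move iff p XOR X < p (reduce it to p XOR X).
  2: 2 XOR 15 = 13 ≥ 2 — no move.
  5: 5 XOR 15 = 10 ≥ 5 — no move.
  8: 8 XOR 15 = 7 < 8 — winning move (to 7).
That gives 1 winning move.

1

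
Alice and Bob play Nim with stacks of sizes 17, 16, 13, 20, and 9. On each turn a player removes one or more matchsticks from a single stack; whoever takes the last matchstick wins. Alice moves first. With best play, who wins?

Compute the nim-sum pairwise:
17 ⊕ 16 = 1
1 ⊕ 13 = 12
12 ⊕ 20 = 24
24 ⊕ 9 = 17
The nim-sum is 17 ≠ 0, so this is an N-position: the player to move can win; Alice has a winning move.

Alice wins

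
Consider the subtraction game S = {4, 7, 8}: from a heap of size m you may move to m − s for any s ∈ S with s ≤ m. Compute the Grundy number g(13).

0

Compute g(0), g(1), … for moves {4, 7, 8}:
g(0) = mex{} = 0
g(1) = mex{} = 0
g(2) = mex{} = 0
g(3) = mex{} = 0
g(4) = mex{0} = 1
g(5) = mex{0} = 1
g(6) = mex{0} = 1
g(7) = mex{0} = 1
g(8) = mex{0,1} = 2
g(9) = mex{0,1} = 2
g(10) = mex{0,1} = 2
g(11) = mex{0,1} = 2
g(12) = mex{1,2} = 0
g(13) = mex{1,2} = 0
So g(13) = 0.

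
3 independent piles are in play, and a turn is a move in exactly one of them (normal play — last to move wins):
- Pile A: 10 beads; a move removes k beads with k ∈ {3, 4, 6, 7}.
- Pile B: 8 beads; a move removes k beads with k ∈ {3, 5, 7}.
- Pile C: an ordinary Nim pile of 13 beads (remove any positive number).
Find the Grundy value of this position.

15

Grundy values for pile A (subtraction set {3, 4, 6, 7}):
g(0) = mex{} = 0
g(1) = mex{} = 0
g(2) = mex{} = 0
g(3) = mex{0} = 1
g(4) = mex{0} = 1
g(5) = mex{0} = 1
g(6) = mex{0,1} = 2
g(7) = mex{0,1} = 2
g(8) = mex{0,1} = 2
g(9) = mex{0,1,2} = 3
g(10) = mex{1,2} = 0
So g(10) = 0.
Grundy values for pile B (subtraction set {3, 5, 7}):
g(0) = mex{} = 0
g(1) = mex{} = 0
g(2) = mex{} = 0
g(3) = mex{0} = 1
g(4) = mex{0} = 1
g(5) = mex{0} = 1
g(6) = mex{0,1} = 2
g(7) = mex{0,1} = 2
g(8) = mex{0,1} = 2
So g(8) = 2.
Pile C is a plain Nim pile of size 13, so its Grundy value is 13.
The value of a disjunctive sum is the nim-sum of the parts.
Combined value = 0 XOR 2 XOR 13 = 15.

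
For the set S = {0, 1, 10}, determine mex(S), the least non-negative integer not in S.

2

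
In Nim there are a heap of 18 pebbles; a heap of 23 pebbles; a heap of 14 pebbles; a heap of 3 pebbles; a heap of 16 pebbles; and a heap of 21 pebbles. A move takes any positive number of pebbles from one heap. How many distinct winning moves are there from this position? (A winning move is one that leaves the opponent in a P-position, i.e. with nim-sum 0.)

1

In binary:
  10010  (18)
  10111  (23)
  01110  (14)
  00011  (3)
  10000  (16)
  10101  (21)
  -----
  01101  (13)
The overall nim-sum is X = 13. A heap of size p has a winning move iff p XOR X < p (reduce it to p XOR X).
  18: 18 XOR 13 = 31 ≥ 18 — no move.
  23: 23 XOR 13 = 26 ≥ 23 — no move.
  14: 14 XOR 13 = 3 < 14 — winning move (to 3).
  3: 3 XOR 13 = 14 ≥ 3 — no move.
  16: 16 XOR 13 = 29 ≥ 16 — no move.
  21: 21 XOR 13 = 24 ≥ 21 — no move.
That gives 1 winning move.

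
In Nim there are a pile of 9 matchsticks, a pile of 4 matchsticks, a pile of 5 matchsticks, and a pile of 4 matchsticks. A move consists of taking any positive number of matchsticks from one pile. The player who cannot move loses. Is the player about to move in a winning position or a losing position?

Winning position

Bitwise XOR of the heap sizes:
  1001  (9)
  0100  (4)
  0101  (5)
  0100  (4)
  ----
  1100  (12)
The nim-sum is 12 ≠ 0, so this is an N-position: the player to move can win.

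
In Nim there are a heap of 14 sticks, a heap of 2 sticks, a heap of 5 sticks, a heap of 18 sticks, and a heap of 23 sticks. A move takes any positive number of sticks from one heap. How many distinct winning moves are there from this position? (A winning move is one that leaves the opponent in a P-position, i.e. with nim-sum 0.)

1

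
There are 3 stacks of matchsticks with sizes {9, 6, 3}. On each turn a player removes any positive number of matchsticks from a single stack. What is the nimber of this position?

12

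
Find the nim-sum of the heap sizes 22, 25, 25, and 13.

27

Write each in binary and XOR column by column:
  10110  (22)
  11001  (25)
  11001  (25)
  01101  (13)
  -----
  11011  (27)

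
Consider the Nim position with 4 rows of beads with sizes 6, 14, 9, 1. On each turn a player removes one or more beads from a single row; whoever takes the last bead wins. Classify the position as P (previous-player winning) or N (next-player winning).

Compute the nim-sum pairwise:
6 ^ 14 = 8
8 ^ 9 = 1
1 ^ 1 = 0
The nim-sum is 0, so this is a P-position: the player to move is in a losing position under optimal play.

P-position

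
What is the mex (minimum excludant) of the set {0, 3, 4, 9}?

1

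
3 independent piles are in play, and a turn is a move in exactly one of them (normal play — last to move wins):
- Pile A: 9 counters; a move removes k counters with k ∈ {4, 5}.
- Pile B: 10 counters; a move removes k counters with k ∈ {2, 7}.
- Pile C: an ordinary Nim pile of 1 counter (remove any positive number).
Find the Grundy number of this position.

1

Grundy values for pile A (subtraction set {4, 5}):
g(0) = mex{} = 0
g(1) = mex{} = 0
g(2) = mex{} = 0
g(3) = mex{} = 0
g(4) = mex{0} = 1
g(5) = mex{0} = 1
g(6) = mex{0} = 1
g(7) = mex{0} = 1
g(8) = mex{0,1} = 2
g(9) = mex{1} = 0
So g(9) = 0.
For pile B, compute g(0), g(1), … with moves {2, 7}:
g(0) = mex{} = 0
g(1) = mex{} = 0
g(2) = mex{0} = 1
g(3) = mex{0} = 1
g(4) = mex{1} = 0
g(5) = mex{1} = 0
g(6) = mex{0} = 1
g(7) = mex{0} = 1
g(8) = mex{0,1} = 2
g(9) = mex{1} = 0
g(10) = mex{1,2} = 0
So g(10) = 0.
Pile C is a plain Nim pile of size 1, so its Grundy value is 1.
The value of a disjunctive sum is the nim-sum of the parts.
Combined value = 0 XOR 0 XOR 1 = 1.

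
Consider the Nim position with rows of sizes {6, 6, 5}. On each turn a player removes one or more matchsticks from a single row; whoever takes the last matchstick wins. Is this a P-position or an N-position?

Compute the nim-sum pairwise:
6 ⊕ 6 = 0
0 ⊕ 5 = 5
The nim-sum is 5 ≠ 0, so this is an N-position: the player to move can win.

N-position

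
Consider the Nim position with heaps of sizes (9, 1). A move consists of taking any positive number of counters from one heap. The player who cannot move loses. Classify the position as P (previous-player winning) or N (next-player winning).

N-position

Compute the nim-sum pairwise:
9 ⊕ 1 = 8
The nim-sum is 8 ≠ 0, so this is an N-position: the player to move can win.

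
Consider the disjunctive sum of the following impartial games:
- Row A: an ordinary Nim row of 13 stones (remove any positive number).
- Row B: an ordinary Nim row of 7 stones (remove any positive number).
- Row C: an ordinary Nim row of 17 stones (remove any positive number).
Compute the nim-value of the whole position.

27

Row A is a plain Nim row of size 13, so its Grundy value is 13.
Row B is a plain Nim row of size 7, so its Grundy value is 7.
Row C is a plain Nim row of size 17, so its Grundy value is 17.
The value of a disjunctive sum is the nim-sum of the parts.
Combined value = 13 XOR 7 XOR 17 = 27.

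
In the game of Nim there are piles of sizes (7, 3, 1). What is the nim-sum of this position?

In binary:
  111  (7)
  011  (3)
  001  (1)
  ---
  101  (5)

5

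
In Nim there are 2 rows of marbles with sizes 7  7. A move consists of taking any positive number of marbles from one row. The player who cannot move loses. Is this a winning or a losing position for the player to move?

Bitwise XOR of the heap sizes:
  111  (7)
  111  (7)
  ---
  000  (0)
The nim-sum is 0, so this is a P-position: the player to move is in a losing position under optimal play.

Losing position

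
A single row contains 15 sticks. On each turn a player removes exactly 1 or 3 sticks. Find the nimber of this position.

Compute g(0), g(1), … for moves {1, 3}:
k:     0  1  2  3  4  5  6  7  8  9 10 11 12 13 14 15
g(k):  0  1  0  1  0  1  0  1  0  1  0  1  0  1  0  1
So g(15) = 1.

1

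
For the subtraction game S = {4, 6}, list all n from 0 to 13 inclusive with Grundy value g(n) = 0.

0, 1, 2, 3, 10, 11, 12, 13

Compute g(0), g(1), … for moves {4, 6}:
k:     0  1  2  3  4  5  6  7  8  9 10 11 12 13
g(k):  0  0  0  0  1  1  1  1  2  2  0  0  0  0
The P-positions (g = 0) in 0..13 are 0, 1, 2, 3, 10, 11, 12, 13.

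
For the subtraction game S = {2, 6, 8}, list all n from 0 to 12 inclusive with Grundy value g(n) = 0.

0, 1, 4, 5

Grundy values for subtraction set {2, 6, 8}:
g(0) = mex{} = 0
g(1) = mex{} = 0
g(2) = mex{0} = 1
g(3) = mex{0} = 1
g(4) = mex{1} = 0
g(5) = mex{1} = 0
g(6) = mex{0} = 1
g(7) = mex{0} = 1
g(8) = mex{0,1} = 2
g(9) = mex{0,1} = 2
g(10) = mex{0,1,2} = 3
g(11) = mex{0,1,2} = 3
g(12) = mex{0,1,3} = 2
The P-positions (g = 0) in 0..12 are 0, 1, 4, 5.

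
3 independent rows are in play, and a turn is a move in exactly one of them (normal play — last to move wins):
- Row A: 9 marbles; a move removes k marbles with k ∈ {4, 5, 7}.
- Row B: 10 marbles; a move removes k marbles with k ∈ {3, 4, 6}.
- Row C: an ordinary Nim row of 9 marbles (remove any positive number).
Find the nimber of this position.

11

For row A, compute g(0), g(1), … with moves {4, 5, 7}:
k:     0  1  2  3  4  5  6  7  8  9
g(k):  0  0  0  0  1  1  1  1  2  2
So g(9) = 2.
Build the Grundy sequence for row B with g(k) = mex{g(k−s) : s ∈ {3, 4, 6}, s ≤ k}:
k:     0  1  2  3  4  5  6  7  8  9 10
g(k):  0  0  0  1  1  1  2  2  2  0  0
So g(10) = 0.
Row C is a plain Nim row of size 9, so its Grundy value is 9.
The value of a disjunctive sum is the nim-sum of the parts.
Combined value = 2 ⊕ 0 ⊕ 9 = 11.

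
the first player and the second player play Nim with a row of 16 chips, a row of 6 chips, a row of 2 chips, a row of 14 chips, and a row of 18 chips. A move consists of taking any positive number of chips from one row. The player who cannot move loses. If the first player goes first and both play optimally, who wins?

Nim-sum: 16 XOR 6 XOR 2 XOR 14 XOR 18 = 8.
The nim-sum is 8 ≠ 0, so this is an N-position: the player to move can win; the first player has a winning move.

the first player wins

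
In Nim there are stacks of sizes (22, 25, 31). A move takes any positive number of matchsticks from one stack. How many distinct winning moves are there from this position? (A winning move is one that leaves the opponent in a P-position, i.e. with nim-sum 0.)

3

Nim-sum: 22 ⊕ 25 ⊕ 31 = 16.
The overall nim-sum is X = 16. A stack of size p has a winning move iff p XOR X < p (reduce it to p XOR X).
  22: 22 XOR 16 = 6 < 22 — winning move (to 6).
  25: 25 XOR 16 = 9 < 25 — winning move (to 9).
  31: 31 XOR 16 = 15 < 31 — winning move (to 15).
That gives 3 winning moves.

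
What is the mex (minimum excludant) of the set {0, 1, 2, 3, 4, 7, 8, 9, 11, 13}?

The values 0, 1, 2, 3, 4 are all present; 5 is the first non-negative integer missing from the set.

5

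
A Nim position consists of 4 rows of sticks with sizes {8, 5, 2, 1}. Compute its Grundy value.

14

Nim-sum: 8 ⊕ 5 ⊕ 2 ⊕ 1 = 14.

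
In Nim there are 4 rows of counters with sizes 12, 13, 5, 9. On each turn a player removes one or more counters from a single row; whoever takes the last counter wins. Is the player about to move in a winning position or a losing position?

Compute the nim-sum pairwise:
12 ⊕ 13 = 1
1 ⊕ 5 = 4
4 ⊕ 9 = 13
The nim-sum is 13 ≠ 0, so this is an N-position: the player to move can win.

Winning position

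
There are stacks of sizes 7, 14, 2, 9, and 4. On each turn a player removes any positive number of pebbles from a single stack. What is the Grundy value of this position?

Bitwise XOR of the heap sizes:
  0111  (7)
  1110  (14)
  0010  (2)
  1001  (9)
  0100  (4)
  ----
  0110  (6)

6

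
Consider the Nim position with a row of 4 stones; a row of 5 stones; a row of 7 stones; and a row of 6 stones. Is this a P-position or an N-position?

P-position

Nim-sum: 4 ^ 5 ^ 7 ^ 6 = 0.
The nim-sum is 0, so this is a P-position: the player to move is in a losing position under optimal play.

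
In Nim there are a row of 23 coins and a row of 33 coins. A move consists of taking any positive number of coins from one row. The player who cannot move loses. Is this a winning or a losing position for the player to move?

Winning position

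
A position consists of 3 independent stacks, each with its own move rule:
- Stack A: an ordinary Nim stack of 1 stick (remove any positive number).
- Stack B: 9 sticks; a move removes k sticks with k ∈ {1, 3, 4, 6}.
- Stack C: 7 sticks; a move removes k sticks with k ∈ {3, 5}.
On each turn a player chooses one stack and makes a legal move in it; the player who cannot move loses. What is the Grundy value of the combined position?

3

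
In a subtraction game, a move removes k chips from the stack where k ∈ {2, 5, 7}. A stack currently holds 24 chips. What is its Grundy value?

Compute g(0), g(1), … for moves {2, 5, 7}:
k:     0  1  2  3  4  5  6  7  8  9 10 11 12 13 14 15 16 17 18 19 20 21 22 23 24
g(k):  0  0  1  1  0  2  1  3  2  2  0  3  1  0  0  1  1  2  2  3  3  2  0  0  1
So g(24) = 1.

1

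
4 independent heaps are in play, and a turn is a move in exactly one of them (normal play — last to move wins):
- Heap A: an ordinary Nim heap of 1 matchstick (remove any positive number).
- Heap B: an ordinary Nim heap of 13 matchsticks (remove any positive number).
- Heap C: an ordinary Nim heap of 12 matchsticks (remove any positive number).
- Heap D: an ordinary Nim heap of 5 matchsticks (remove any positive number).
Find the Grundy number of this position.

5

Heap A is a plain Nim heap of size 1, so its Grundy value is 1.
Heap B is a plain Nim heap of size 13, so its Grundy value is 13.
Heap C is a plain Nim heap of size 12, so its Grundy value is 12.
Heap D is a plain Nim heap of size 5, so its Grundy value is 5.
The value of a disjunctive sum is the nim-sum of the parts.
Combined value = 1 ⊕ 13 ⊕ 12 ⊕ 5 = 5.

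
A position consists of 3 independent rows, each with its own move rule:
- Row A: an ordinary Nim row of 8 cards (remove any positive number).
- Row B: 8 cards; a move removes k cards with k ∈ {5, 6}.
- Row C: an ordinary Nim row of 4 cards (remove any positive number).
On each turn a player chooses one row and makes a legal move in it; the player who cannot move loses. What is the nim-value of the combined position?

13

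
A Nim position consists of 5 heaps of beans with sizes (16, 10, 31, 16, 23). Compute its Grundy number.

2

Nim-sum: 16 ⊕ 10 ⊕ 31 ⊕ 16 ⊕ 23 = 2.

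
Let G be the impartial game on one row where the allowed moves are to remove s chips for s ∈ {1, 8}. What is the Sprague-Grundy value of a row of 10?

Compute g(0), g(1), … for moves {1, 8}:
g(0) = mex{} = 0
g(1) = mex{0} = 1
g(2) = mex{1} = 0
g(3) = mex{0} = 1
g(4) = mex{1} = 0
g(5) = mex{0} = 1
g(6) = mex{1} = 0
g(7) = mex{0} = 1
g(8) = mex{0,1} = 2
g(9) = mex{1,2} = 0
g(10) = mex{0} = 1
So g(10) = 1.

1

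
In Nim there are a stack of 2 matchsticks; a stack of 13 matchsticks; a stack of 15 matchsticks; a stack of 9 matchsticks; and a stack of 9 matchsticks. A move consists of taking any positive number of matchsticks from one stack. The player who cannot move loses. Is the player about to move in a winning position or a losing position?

Losing position

Nim-sum: 2 ⊕ 13 ⊕ 15 ⊕ 9 ⊕ 9 = 0.
The nim-sum is 0, so this is a P-position: the player to move is in a losing position under optimal play.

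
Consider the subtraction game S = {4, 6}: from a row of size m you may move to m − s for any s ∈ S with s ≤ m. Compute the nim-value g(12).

0

Grundy values for subtraction set {4, 6}:
g(0) = mex{} = 0
g(1) = mex{} = 0
g(2) = mex{} = 0
g(3) = mex{} = 0
g(4) = mex{0} = 1
g(5) = mex{0} = 1
g(6) = mex{0} = 1
g(7) = mex{0} = 1
g(8) = mex{0,1} = 2
g(9) = mex{0,1} = 2
g(10) = mex{1} = 0
g(11) = mex{1} = 0
g(12) = mex{1,2} = 0
So g(12) = 0.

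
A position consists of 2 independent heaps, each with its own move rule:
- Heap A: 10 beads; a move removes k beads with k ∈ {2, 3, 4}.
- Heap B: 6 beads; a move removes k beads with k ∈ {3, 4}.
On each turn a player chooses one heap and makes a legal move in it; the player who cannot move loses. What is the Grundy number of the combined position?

0

Build the Grundy sequence for heap A with g(k) = mex{g(k−s) : s ∈ {2, 3, 4}, s ≤ k}:
k:     0  1  2  3  4  5  6  7  8  9 10
g(k):  0  0  1  1  2  2  0  0  1  1  2
So g(10) = 2.
For heap B, compute g(0), g(1), … with moves {3, 4}:
g(0) = mex{} = 0
g(1) = mex{} = 0
g(2) = mex{} = 0
g(3) = mex{0} = 1
g(4) = mex{0} = 1
g(5) = mex{0} = 1
g(6) = mex{0,1} = 2
So g(6) = 2.
By the Sprague-Grundy theorem, the Grundy value of a sum of independent games is the XOR of the component values.
Combined value = 2 XOR 2 = 0.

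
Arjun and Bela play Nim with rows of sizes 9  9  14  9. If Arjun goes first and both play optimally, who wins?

Arjun wins

Nim-sum: 9 ^ 9 ^ 14 ^ 9 = 7.
The nim-sum is 7 ≠ 0, so this is an N-position: the player to move can win; Arjun has a winning move.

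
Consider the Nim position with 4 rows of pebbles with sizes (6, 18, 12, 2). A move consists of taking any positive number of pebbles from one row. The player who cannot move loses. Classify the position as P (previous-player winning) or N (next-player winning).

Compute the nim-sum pairwise:
6 XOR 18 = 20
20 XOR 12 = 24
24 XOR 2 = 26
The nim-sum is 26 ≠ 0, so this is an N-position: the player to move can win.

N-position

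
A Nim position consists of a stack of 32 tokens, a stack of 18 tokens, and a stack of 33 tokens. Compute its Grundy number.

Write each in binary and XOR column by column:
  100000  (32)
  010010  (18)
  100001  (33)
  ------
  010011  (19)

19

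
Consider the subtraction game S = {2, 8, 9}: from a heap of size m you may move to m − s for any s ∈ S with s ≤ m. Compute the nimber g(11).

0

Compute g(0), g(1), … for moves {2, 8, 9}:
g(0) = mex{} = 0
g(1) = mex{} = 0
g(2) = mex{0} = 1
g(3) = mex{0} = 1
g(4) = mex{1} = 0
g(5) = mex{1} = 0
g(6) = mex{0} = 1
g(7) = mex{0} = 1
g(8) = mex{0,1} = 2
g(9) = mex{0,1} = 2
g(10) = mex{0,1,2} = 3
g(11) = mex{1,2} = 0
So g(11) = 0.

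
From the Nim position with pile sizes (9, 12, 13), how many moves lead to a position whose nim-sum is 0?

3

Compute the nim-sum pairwise:
9 XOR 12 = 5
5 XOR 13 = 8
The overall nim-sum is X = 8. A pile of size p has a winning move iff p XOR X < p (reduce it to p XOR X).
  9: 9 XOR 8 = 1 < 9 — winning move (to 1).
  12: 12 XOR 8 = 4 < 12 — winning move (to 4).
  13: 13 XOR 8 = 5 < 13 — winning move (to 5).
That gives 3 winning moves.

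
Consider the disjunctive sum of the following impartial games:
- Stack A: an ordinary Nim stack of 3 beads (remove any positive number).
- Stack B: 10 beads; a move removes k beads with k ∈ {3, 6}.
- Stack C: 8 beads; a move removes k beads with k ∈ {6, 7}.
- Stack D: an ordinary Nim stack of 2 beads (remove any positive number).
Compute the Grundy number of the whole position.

Stack A is a plain Nim stack of size 3, so its Grundy value is 3.
Grundy values for stack B (subtraction set {3, 6}):
g(0) = mex{} = 0
g(1) = mex{} = 0
g(2) = mex{} = 0
g(3) = mex{0} = 1
g(4) = mex{0} = 1
g(5) = mex{0} = 1
g(6) = mex{0,1} = 2
g(7) = mex{0,1} = 2
g(8) = mex{0,1} = 2
g(9) = mex{1,2} = 0
g(10) = mex{1,2} = 0
So g(10) = 0.
Grundy values for stack C (subtraction set {6, 7}):
k:     0  1  2  3  4  5  6  7  8
g(k):  0  0  0  0  0  0  1  1  1
So g(8) = 1.
Stack D is a plain Nim stack of size 2, so its Grundy value is 2.
The value of a disjunctive sum is the nim-sum of the parts.
Combined value = 3 ⊕ 0 ⊕ 1 ⊕ 2 = 0.

0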